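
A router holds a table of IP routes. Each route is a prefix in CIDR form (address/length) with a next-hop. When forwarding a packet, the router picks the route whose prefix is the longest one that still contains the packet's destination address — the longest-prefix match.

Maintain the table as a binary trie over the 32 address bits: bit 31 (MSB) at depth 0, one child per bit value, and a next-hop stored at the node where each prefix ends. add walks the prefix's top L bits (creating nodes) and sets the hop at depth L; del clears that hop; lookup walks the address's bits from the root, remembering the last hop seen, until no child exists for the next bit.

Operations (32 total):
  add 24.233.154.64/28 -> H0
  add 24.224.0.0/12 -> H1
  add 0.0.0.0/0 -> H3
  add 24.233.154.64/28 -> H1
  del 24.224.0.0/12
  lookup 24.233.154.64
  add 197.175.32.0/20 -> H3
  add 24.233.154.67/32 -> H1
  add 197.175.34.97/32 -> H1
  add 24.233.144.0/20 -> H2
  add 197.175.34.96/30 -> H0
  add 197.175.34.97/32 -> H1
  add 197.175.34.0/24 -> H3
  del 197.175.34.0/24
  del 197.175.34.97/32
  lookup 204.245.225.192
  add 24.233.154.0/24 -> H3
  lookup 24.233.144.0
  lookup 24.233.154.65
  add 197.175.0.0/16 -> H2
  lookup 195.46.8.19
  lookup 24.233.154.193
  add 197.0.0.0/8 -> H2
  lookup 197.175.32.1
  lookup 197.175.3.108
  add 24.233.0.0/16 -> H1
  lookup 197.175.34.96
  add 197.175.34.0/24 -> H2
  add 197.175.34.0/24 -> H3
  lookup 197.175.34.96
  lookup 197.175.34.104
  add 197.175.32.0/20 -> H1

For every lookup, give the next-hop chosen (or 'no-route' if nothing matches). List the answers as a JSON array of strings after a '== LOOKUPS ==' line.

Trace:
  + 24.233.154.64/28 (H0) depth=28
  + 24.224.0.0/12 (H1) depth=12
  + 0.0.0.0/0 (H3) depth=0
  + 24.233.154.64/28 (H1) depth=28
  - 24.224.0.0/12 clear@12
  lookup 24.233.154.64: bits 0001100011101001100110100100 walk d0:H3→d1:-→d2:-→d3:-→d4:-→d5:-→d6:-→d7:-→d8:-→d9:-→d10:-→d11:-→d12:-→d13:-→d14:-→d15:-→d16:-→d17:-→d18:-→d19:-→d20:-→d21:-→d22:-→d23:-→d24:-→d25:-→d26:-→d27:-→d28:H1 -> H1
  + 197.175.32.0/20 (H3) depth=20
  + 24.233.154.67/32 (H1) depth=32
  + 197.175.34.97/32 (H1) depth=32
  + 24.233.144.0/20 (H2) depth=20
  + 197.175.34.96/30 (H0) depth=30
  + 197.175.34.97/32 (H1) depth=32
  + 197.175.34.0/24 (H3) depth=24
  - 197.175.34.0/24 clear@24
  - 197.175.34.97/32 clear@32
  lookup 204.245.225.192: bits 1100 walk d0:H3→d1:-→d2:-→d3:-→d4:- -> H3
  + 24.233.154.0/24 (H3) depth=24
  lookup 24.233.144.0: bits 00011000111010011001 walk d0:H3→d1:-→d2:-→d3:-→d4:-→d5:-→d6:-→d7:-→d8:-→d9:-→d10:-→d11:-→d12:-→d13:-→d14:-→d15:-→d16:-→d17:-→d18:-→d19:-→d20:H2 -> H2
  lookup 24.233.154.65: bits 000110001110100110011010010000 walk d0:H3→d1:-→d2:-→d3:-→d4:-→d5:-→d6:-→d7:-→d8:-→d9:-→d10:-→d11:-→d12:-→d13:-→d14:-→d15:-→d16:-→d17:-→d18:-→d19:-→d20:H2→d21:-→d22:-→d23:-→d24:H3→d25:-→d26:-→d27:-→d28:H1→d29:-→d30:- -> H1
  + 197.175.0.0/16 (H2) depth=16
  lookup 195.46.8.19: bits 11000 walk d0:H3→d1:-→d2:-→d3:-→d4:-→d5:- -> H3
  lookup 24.233.154.193: bits 000110001110100110011010 walk d0:H3→d1:-→d2:-→d3:-→d4:-→d5:-→d6:-→d7:-→d8:-→d9:-→d10:-→d11:-→d12:-→d13:-→d14:-→d15:-→d16:-→d17:-→d18:-→d19:-→d20:H2→d21:-→d22:-→d23:-→d24:H3 -> H3
  + 197.0.0.0/8 (H2) depth=8
  lookup 197.175.32.1: bits 1100010110101111001000 walk d0:H3→d1:-→d2:-→d3:-→d4:-→d5:-→d6:-→d7:-→d8:H2→d9:-→d10:-→d11:-→d12:-→d13:-→d14:-→d15:-→d16:H2→d17:-→d18:-→d19:-→d20:H3→d21:-→d22:- -> H3
  lookup 197.175.3.108: bits 110001011010111100 walk d0:H3→d1:-→d2:-→d3:-→d4:-→d5:-→d6:-→d7:-→d8:H2→d9:-→d10:-→d11:-→d12:-→d13:-→d14:-→d15:-→d16:H2→d17:-→d18:- -> H2
  + 24.233.0.0/16 (H1) depth=16
  lookup 197.175.34.96: bits 1100010110101111001000100110000 walk d0:H3→d1:-→d2:-→d3:-→d4:-→d5:-→d6:-→d7:-→d8:H2→d9:-→d10:-→d11:-→d12:-→d13:-→d14:-→d15:-→d16:H2→d17:-→d18:-→d19:-→d20:H3→d21:-→d22:-→d23:-→d24:-→d25:-→d26:-→d27:-→d28:-→d29:-→d30:H0→d31:- -> H0
  + 197.175.34.0/24 (H2) depth=24
  + 197.175.34.0/24 (H3) depth=24
  lookup 197.175.34.96: bits 1100010110101111001000100110000 walk d0:H3→d1:-→d2:-→d3:-→d4:-→d5:-→d6:-→d7:-→d8:H2→d9:-→d10:-→d11:-→d12:-→d13:-→d14:-→d15:-→d16:H2→d17:-→d18:-→d19:-→d20:H3→d21:-→d22:-→d23:-→d24:H3→d25:-→d26:-→d27:-→d28:-→d29:-→d30:H0→d31:- -> H0
  lookup 197.175.34.104: bits 1100010110101111001000100110 walk d0:H3→d1:-→d2:-→d3:-→d4:-→d5:-→d6:-→d7:-→d8:H2→d9:-→d10:-→d11:-→d12:-→d13:-→d14:-→d15:-→d16:H2→d17:-→d18:-→d19:-→d20:H3→d21:-→d22:-→d23:-→d24:H3→d25:-→d26:-→d27:-→d28:- -> H3
  + 197.175.32.0/20 (H1) depth=20

== LOOKUPS ==
["H1","H3","H2","H1","H3","H3","H3","H2","H0","H0","H3"]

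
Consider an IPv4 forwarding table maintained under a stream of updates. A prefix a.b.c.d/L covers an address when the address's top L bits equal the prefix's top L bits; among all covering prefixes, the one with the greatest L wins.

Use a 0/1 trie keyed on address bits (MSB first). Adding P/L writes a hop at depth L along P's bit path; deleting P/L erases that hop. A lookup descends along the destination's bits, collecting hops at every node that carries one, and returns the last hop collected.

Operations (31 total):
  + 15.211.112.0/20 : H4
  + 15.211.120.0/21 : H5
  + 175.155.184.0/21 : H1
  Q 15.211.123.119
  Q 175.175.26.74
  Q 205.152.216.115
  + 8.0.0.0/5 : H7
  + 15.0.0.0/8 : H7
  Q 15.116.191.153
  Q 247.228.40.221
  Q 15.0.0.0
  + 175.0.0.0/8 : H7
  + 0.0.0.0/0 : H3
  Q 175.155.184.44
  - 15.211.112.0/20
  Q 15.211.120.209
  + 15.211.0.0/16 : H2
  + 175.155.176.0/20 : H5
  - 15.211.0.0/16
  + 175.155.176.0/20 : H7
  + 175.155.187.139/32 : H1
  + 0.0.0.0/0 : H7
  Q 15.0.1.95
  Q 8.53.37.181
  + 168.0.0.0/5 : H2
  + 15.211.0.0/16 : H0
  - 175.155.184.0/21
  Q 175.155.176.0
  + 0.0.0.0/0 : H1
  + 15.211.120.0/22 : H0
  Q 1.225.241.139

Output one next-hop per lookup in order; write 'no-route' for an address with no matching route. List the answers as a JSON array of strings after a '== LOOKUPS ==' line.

Apply in order:
  add 15.211.112.0/20 -> H4 at depth 20
  add 15.211.120.0/21 -> H5 at depth 21
  add 175.155.184.0/21 -> H1 at depth 21
  ? 15.211.123.119  path d0:-→d1:-→d2:-→d3:-→d4:-→d5:-→d6:-→d7:-→d8:-→d9:-→d10:-→d11:-→d12:-→d13:-→d14:-→d15:-→d16:-→d17:-→d18:-→d19:-→d20:H4→d21:H5  best=H5
  ? 175.175.26.74  path d0:-→d1:-→d2:-→d3:-→d4:-→d5:-→d6:-→d7:-→d8:-→d9:-→d10:-  best=no-route
  ? 205.152.216.115  path d0:-→d1:-  best=no-route
  add 8.0.0.0/5 -> H7 at depth 5
  add 15.0.0.0/8 -> H7 at depth 8
  ? 15.116.191.153  path d0:-→d1:-→d2:-→d3:-→d4:-→d5:H7→d6:-→d7:-→d8:H7  best=H7
  ? 247.228.40.221  path d0:-→d1:-  best=no-route
  ? 15.0.0.0  path d0:-→d1:-→d2:-→d3:-→d4:-→d5:H7→d6:-→d7:-→d8:H7  best=H7
  add 175.0.0.0/8 -> H7 at depth 8
  add 0.0.0.0/0 -> H3 at depth 0
  ? 175.155.184.44  path d0:H3→d1:-→d2:-→d3:-→d4:-→d5:-→d6:-→d7:-→d8:H7→d9:-→d10:-→d11:-→d12:-→d13:-→d14:-→d15:-→d16:-→d17:-→d18:-→d19:-→d20:-→d21:H1  best=H1
  del 15.211.112.0/20 (clear depth 20)
  ? 15.211.120.209  path d0:H3→d1:-→d2:-→d3:-→d4:-→d5:H7→d6:-→d7:-→d8:H7→d9:-→d10:-→d11:-→d12:-→d13:-→d14:-→d15:-→d16:-→d17:-→d18:-→d19:-→d20:-→d21:H5  best=H5
  add 15.211.0.0/16 -> H2 at depth 16
  add 175.155.176.0/20 -> H5 at depth 20
  del 15.211.0.0/16 (clear depth 16)
  add 175.155.176.0/20 -> H7 at depth 20
  add 175.155.187.139/32 -> H1 at depth 32
  add 0.0.0.0/0 -> H7 at depth 0
  ? 15.0.1.95  path d0:H7→d1:-→d2:-→d3:-→d4:-→d5:H7→d6:-→d7:-→d8:H7  best=H7
  ? 8.53.37.181  path d0:H7→d1:-→d2:-→d3:-→d4:-→d5:H7  best=H7
  add 168.0.0.0/5 -> H2 at depth 5
  add 15.211.0.0/16 -> H0 at depth 16
  del 175.155.184.0/21 (clear depth 21)
  ? 175.155.176.0  path d0:H7→d1:-→d2:-→d3:-→d4:-→d5:H2→d6:-→d7:-→d8:H7→d9:-→d10:-→d11:-→d12:-→d13:-→d14:-→d15:-→d16:-→d17:-→d18:-→d19:-→d20:H7  best=H7
  add 0.0.0.0/0 -> H1 at depth 0
  add 15.211.120.0/22 -> H0 at depth 22
  ? 1.225.241.139  path d0:H1→d1:-→d2:-→d3:-→d4:-  best=H1

== LOOKUPS ==
["H5","no-route","no-route","H7","no-route","H7","H1","H5","H7","H7","H7","H1"]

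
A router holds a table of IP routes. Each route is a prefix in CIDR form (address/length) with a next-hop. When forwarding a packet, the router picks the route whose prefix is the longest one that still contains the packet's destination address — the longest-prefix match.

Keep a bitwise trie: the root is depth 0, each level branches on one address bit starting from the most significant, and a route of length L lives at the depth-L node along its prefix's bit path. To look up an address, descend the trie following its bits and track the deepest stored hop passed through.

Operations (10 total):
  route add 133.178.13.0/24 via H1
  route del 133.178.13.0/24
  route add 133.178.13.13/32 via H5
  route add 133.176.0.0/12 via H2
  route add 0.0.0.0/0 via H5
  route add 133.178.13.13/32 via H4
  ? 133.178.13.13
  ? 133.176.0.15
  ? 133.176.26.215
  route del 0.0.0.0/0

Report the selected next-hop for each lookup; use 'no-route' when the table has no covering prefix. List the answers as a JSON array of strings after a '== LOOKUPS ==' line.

Process each operation:
  add 133.178.13.0/24 -> H1 at depth 24
  del 133.178.13.0/24 (clear depth 24)
  add 133.178.13.13/32 -> H5 at depth 32
  add 133.176.0.0/12 -> H2 at depth 12
  add 0.0.0.0/0 -> H5 at depth 0
  add 133.178.13.13/32 -> H4 at depth 32
  lookup 133.178.13.13: bits 10000101101100100000110100001101 walk d0:H5→d1:-→d2:-→d3:-→d4:-→d5:-→d6:-→d7:-→d8:-→d9:-→d10:-→d11:-→d12:H2→d13:-→d14:-→d15:-→d16:-→d17:-→d18:-→d19:-→d20:-→d21:-→d22:-→d23:-→d24:-→d25:-→d26:-→d27:-→d28:-→d29:-→d30:-→d31:-→d32:H4 -> H4
  lookup 133.176.0.15: bits 10000101101100 walk d0:H5→d1:-→d2:-→d3:-→d4:-→d5:-→d6:-→d7:-→d8:-→d9:-→d10:-→d11:-→d12:H2→d13:-→d14:- -> H2
  lookup 133.176.26.215: bits 10000101101100 walk d0:H5→d1:-→d2:-→d3:-→d4:-→d5:-→d6:-→d7:-→d8:-→d9:-→d10:-→d11:-→d12:H2→d13:-→d14:- -> H2
  del 0.0.0.0/0 (clear depth 0)

== LOOKUPS ==
["H4","H2","H2"]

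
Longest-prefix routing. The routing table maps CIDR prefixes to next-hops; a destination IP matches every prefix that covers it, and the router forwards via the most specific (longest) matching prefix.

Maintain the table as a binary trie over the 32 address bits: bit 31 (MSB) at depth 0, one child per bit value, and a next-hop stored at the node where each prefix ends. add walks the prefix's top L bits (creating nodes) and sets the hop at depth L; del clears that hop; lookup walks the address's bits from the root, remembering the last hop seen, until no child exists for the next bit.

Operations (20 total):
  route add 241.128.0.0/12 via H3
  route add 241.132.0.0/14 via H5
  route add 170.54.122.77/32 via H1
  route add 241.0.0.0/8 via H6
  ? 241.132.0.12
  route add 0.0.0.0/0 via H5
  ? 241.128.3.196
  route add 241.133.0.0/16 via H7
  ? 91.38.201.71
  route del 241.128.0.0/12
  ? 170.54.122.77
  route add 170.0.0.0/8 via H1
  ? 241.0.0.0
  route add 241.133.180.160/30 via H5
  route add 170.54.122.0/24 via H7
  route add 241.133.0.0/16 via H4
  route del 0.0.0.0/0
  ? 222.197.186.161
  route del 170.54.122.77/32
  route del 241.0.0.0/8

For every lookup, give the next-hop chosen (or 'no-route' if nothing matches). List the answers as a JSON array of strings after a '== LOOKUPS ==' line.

Process each operation:
  + 241.128.0.0/12 (H3) depth=12
  + 241.132.0.0/14 (H5) depth=14
  + 170.54.122.77/32 (H1) depth=32
  + 241.0.0.0/8 (H6) depth=8
  Q 241.132.0.12: descend 11110001100001 ; hops seen [H6,H3,H5] ; pick H5
  + 0.0.0.0/0 (H5) depth=0
  Q 241.128.3.196: descend 1111000110000 ; hops seen [H5,H6,H3] ; pick H3
  + 241.133.0.0/16 (H7) depth=16
  Q 91.38.201.71: descend ε ; hops seen [H5] ; pick H5
  del 241.128.0.0/12 (clear depth 12)
  Q 170.54.122.77: descend 10101010001101100111101001001101 ; hops seen [H5,H1] ; pick H1
  + 170.0.0.0/8 (H1) depth=8
  Q 241.0.0.0: descend 11110001 ; hops seen [H5,H6] ; pick H6
  + 241.133.180.160/30 (H5) depth=30
  + 170.54.122.0/24 (H7) depth=24
  + 241.133.0.0/16 (H4) depth=16
  del 0.0.0.0/0 (clear depth 0)
  Q 222.197.186.161: descend 11 ; hops seen [∅] ; pick no-route
  del 170.54.122.77/32 (clear depth 32)
  del 241.0.0.0/8 (clear depth 8)

== LOOKUPS ==
["H5","H3","H5","H1","H6","no-route"]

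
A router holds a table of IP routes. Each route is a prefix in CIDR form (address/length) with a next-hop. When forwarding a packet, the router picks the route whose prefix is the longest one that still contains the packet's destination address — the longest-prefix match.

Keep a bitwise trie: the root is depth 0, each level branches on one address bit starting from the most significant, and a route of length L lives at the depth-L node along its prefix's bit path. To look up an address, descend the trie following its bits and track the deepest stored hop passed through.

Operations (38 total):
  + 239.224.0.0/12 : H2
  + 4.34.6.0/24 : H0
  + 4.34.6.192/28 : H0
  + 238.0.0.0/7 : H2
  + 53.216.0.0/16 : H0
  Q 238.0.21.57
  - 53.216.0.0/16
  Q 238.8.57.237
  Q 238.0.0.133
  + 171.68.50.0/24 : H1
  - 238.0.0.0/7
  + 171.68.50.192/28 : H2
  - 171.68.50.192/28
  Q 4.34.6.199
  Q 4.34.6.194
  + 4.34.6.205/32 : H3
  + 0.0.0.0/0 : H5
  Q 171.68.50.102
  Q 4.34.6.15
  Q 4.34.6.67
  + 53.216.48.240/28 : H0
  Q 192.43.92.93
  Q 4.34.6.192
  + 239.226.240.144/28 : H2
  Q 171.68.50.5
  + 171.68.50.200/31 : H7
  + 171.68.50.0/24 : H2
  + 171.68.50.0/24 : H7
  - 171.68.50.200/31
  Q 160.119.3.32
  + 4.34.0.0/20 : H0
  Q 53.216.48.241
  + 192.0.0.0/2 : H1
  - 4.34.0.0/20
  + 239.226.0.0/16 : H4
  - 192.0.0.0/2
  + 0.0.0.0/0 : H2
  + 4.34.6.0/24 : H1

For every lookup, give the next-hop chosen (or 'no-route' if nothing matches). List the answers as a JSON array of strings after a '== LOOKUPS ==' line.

Process each operation:
  + 239.224.0.0/12 (H2) depth=12
  + 4.34.6.0/24 (H0) depth=24
  + 4.34.6.192/28 (H0) depth=28
  + 238.0.0.0/7 (H2) depth=7
  + 53.216.0.0/16 (H0) depth=16
  Q 238.0.21.57: descend 1110111 ; hops seen [H2] ; pick H2
  del 53.216.0.0/16 (clear depth 16)
  Q 238.8.57.237: descend 1110111 ; hops seen [H2] ; pick H2
  Q 238.0.0.133: descend 1110111 ; hops seen [H2] ; pick H2
  + 171.68.50.0/24 (H1) depth=24
  del 238.0.0.0/7 (clear depth 7)
  + 171.68.50.192/28 (H2) depth=28
  del 171.68.50.192/28 (clear depth 28)
  Q 4.34.6.199: descend 0000010000100010000001101100 ; hops seen [H0,H0] ; pick H0
  Q 4.34.6.194: descend 0000010000100010000001101100 ; hops seen [H0,H0] ; pick H0
  + 4.34.6.205/32 (H3) depth=32
  + 0.0.0.0/0 (H5) depth=0
  Q 171.68.50.102: descend 101010110100010000110010 ; hops seen [H5,H1] ; pick H1
  Q 4.34.6.15: descend 000001000010001000000110 ; hops seen [H5,H0] ; pick H0
  Q 4.34.6.67: descend 000001000010001000000110 ; hops seen [H5,H0] ; pick H0
  + 53.216.48.240/28 (H0) depth=28
  Q 192.43.92.93: descend 11 ; hops seen [H5] ; pick H5
  Q 4.34.6.192: descend 0000010000100010000001101100 ; hops seen [H5,H0,H0] ; pick H0
  + 239.226.240.144/28 (H2) depth=28
  Q 171.68.50.5: descend 101010110100010000110010 ; hops seen [H5,H1] ; pick H1
  + 171.68.50.200/31 (H7) depth=31
  + 171.68.50.0/24 (H2) depth=24
  + 171.68.50.0/24 (H7) depth=24
  del 171.68.50.200/31 (clear depth 31)
  Q 160.119.3.32: descend 1010 ; hops seen [H5] ; pick H5
  + 4.34.0.0/20 (H0) depth=20
  Q 53.216.48.241: descend 0011010111011000001100001111 ; hops seen [H5,H0] ; pick H0
  + 192.0.0.0/2 (H1) depth=2
  del 4.34.0.0/20 (clear depth 20)
  + 239.226.0.0/16 (H4) depth=16
  del 192.0.0.0/2 (clear depth 2)
  + 0.0.0.0/0 (H2) depth=0
  + 4.34.6.0/24 (H1) depth=24

== LOOKUPS ==
["H2","H2","H2","H0","H0","H1","H0","H0","H5","H0","H1","H5","H0"]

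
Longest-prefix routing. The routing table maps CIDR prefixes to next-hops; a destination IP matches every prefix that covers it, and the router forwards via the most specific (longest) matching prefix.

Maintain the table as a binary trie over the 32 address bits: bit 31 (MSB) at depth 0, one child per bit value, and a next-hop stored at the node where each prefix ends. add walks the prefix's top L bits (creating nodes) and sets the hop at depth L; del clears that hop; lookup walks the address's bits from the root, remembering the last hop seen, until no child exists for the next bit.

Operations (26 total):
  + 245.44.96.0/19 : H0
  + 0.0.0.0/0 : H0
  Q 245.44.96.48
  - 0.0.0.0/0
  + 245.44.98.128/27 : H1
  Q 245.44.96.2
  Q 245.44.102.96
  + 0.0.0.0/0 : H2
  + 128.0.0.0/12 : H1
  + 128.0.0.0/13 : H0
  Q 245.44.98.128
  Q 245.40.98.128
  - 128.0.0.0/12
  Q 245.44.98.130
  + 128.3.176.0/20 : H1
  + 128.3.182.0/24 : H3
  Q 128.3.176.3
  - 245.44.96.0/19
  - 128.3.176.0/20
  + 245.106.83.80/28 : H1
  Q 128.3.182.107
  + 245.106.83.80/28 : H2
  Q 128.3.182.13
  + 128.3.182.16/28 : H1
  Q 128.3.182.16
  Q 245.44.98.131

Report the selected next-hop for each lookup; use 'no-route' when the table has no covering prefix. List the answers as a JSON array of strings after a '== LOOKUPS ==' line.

Trace:
  + 245.44.96.0/19 (H0) depth=19
  + 0.0.0.0/0 (H0) depth=0
  lookup 245.44.96.48: bits 1111010100101100011 walk d0:H0→d1:-→d2:-→d3:-→d4:-→d5:-→d6:-→d7:-→d8:-→d9:-→d10:-→d11:-→d12:-→d13:-→d14:-→d15:-→d16:-→d17:-→d18:-→d19:H0 -> H0
  del 0.0.0.0/0 (clear depth 0)
  + 245.44.98.128/27 (H1) depth=27
  lookup 245.44.96.2: bits 1111010100101100011000 walk d0:-→d1:-→d2:-→d3:-→d4:-→d5:-→d6:-→d7:-→d8:-→d9:-→d10:-→d11:-→d12:-→d13:-→d14:-→d15:-→d16:-→d17:-→d18:-→d19:H0→d20:-→d21:-→d22:- -> H0
  lookup 245.44.102.96: bits 111101010010110001100 walk d0:-→d1:-→d2:-→d3:-→d4:-→d5:-→d6:-→d7:-→d8:-→d9:-→d10:-→d11:-→d12:-→d13:-→d14:-→d15:-→d16:-→d17:-→d18:-→d19:H0→d20:-→d21:- -> H0
  + 0.0.0.0/0 (H2) depth=0
  + 128.0.0.0/12 (H1) depth=12
  + 128.0.0.0/13 (H0) depth=13
  lookup 245.44.98.128: bits 111101010010110001100010100 walk d0:H2→d1:-→d2:-→d3:-→d4:-→d5:-→d6:-→d7:-→d8:-→d9:-→d10:-→d11:-→d12:-→d13:-→d14:-→d15:-→d16:-→d17:-→d18:-→d19:H0→d20:-→d21:-→d22:-→d23:-→d24:-→d25:-→d26:-→d27:H1 -> H1
  lookup 245.40.98.128: bits 1111010100101 walk d0:H2→d1:-→d2:-→d3:-→d4:-→d5:-→d6:-→d7:-→d8:-→d9:-→d10:-→d11:-→d12:-→d13:- -> H2
  del 128.0.0.0/12 (clear depth 12)
  lookup 245.44.98.130: bits 111101010010110001100010100 walk d0:H2→d1:-→d2:-→d3:-→d4:-→d5:-→d6:-→d7:-→d8:-→d9:-→d10:-→d11:-→d12:-→d13:-→d14:-→d15:-→d16:-→d17:-→d18:-→d19:H0→d20:-→d21:-→d22:-→d23:-→d24:-→d25:-→d26:-→d27:H1 -> H1
  + 128.3.176.0/20 (H1) depth=20
  + 128.3.182.0/24 (H3) depth=24
  lookup 128.3.176.3: bits 100000000000001110110 walk d0:H2→d1:-→d2:-→d3:-→d4:-→d5:-→d6:-→d7:-→d8:-→d9:-→d10:-→d11:-→d12:-→d13:H0→d14:-→d15:-→d16:-→d17:-→d18:-→d19:-→d20:H1→d21:- -> H1
  del 245.44.96.0/19 (clear depth 19)
  del 128.3.176.0/20 (clear depth 20)
  + 245.106.83.80/28 (H1) depth=28
  lookup 128.3.182.107: bits 100000000000001110110110 walk d0:H2→d1:-→d2:-→d3:-→d4:-→d5:-→d6:-→d7:-→d8:-→d9:-→d10:-→d11:-→d12:-→d13:H0→d14:-→d15:-→d16:-→d17:-→d18:-→d19:-→d20:-→d21:-→d22:-→d23:-→d24:H3 -> H3
  + 245.106.83.80/28 (H2) depth=28
  lookup 128.3.182.13: bits 100000000000001110110110 walk d0:H2→d1:-→d2:-→d3:-→d4:-→d5:-→d6:-→d7:-→d8:-→d9:-→d10:-→d11:-→d12:-→d13:H0→d14:-→d15:-→d16:-→d17:-→d18:-→d19:-→d20:-→d21:-→d22:-→d23:-→d24:H3 -> H3
  + 128.3.182.16/28 (H1) depth=28
  lookup 128.3.182.16: bits 1000000000000011101101100001 walk d0:H2→d1:-→d2:-→d3:-→d4:-→d5:-→d6:-→d7:-→d8:-→d9:-→d10:-→d11:-→d12:-→d13:H0→d14:-→d15:-→d16:-→d17:-→d18:-→d19:-→d20:-→d21:-→d22:-→d23:-→d24:H3→d25:-→d26:-→d27:-→d28:H1 -> H1
  lookup 245.44.98.131: bits 111101010010110001100010100 walk d0:H2→d1:-→d2:-→d3:-→d4:-→d5:-→d6:-→d7:-→d8:-→d9:-→d10:-→d11:-→d12:-→d13:-→d14:-→d15:-→d16:-→d17:-→d18:-→d19:-→d20:-→d21:-→d22:-→d23:-→d24:-→d25:-→d26:-→d27:H1 -> H1

== LOOKUPS ==
["H0","H0","H0","H1","H2","H1","H1","H3","H3","H1","H1"]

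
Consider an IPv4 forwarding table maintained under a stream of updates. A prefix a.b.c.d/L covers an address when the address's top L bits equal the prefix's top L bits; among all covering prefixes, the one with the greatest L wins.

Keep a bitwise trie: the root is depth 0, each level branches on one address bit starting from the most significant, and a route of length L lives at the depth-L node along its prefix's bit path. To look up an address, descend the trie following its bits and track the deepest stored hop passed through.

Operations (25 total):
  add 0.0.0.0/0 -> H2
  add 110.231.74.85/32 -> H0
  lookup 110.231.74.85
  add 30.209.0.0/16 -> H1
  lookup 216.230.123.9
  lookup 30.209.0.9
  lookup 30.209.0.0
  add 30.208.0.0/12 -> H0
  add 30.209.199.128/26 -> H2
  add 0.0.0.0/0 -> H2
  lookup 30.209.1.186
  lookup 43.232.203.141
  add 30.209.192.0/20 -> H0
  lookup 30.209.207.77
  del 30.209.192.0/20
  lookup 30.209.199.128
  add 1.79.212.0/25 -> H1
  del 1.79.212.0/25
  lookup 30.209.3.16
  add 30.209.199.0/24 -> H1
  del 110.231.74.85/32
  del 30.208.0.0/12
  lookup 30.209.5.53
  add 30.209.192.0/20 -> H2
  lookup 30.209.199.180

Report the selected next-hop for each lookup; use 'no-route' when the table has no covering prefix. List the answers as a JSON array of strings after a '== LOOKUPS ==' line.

Trace:
  + 0.0.0.0/0 (H2) depth=0
  + 110.231.74.85/32 (H0) depth=32
  ? 110.231.74.85  path d0:H2→d1:-→d2:-→d3:-→d4:-→d5:-→d6:-→d7:-→d8:-→d9:-→d10:-→d11:-→d12:-→d13:-→d14:-→d15:-→d16:-→d17:-→d18:-→d19:-→d20:-→d21:-→d22:-→d23:-→d24:-→d25:-→d26:-→d27:-→d28:-→d29:-→d30:-→d31:-→d32:H0  best=H0
  + 30.209.0.0/16 (H1) depth=16
  ? 216.230.123.9  path d0:H2  best=H2
  ? 30.209.0.9  path d0:H2→d1:-→d2:-→d3:-→d4:-→d5:-→d6:-→d7:-→d8:-→d9:-→d10:-→d11:-→d12:-→d13:-→d14:-→d15:-→d16:H1  best=H1
  ? 30.209.0.0  path d0:H2→d1:-→d2:-→d3:-→d4:-→d5:-→d6:-→d7:-→d8:-→d9:-→d10:-→d11:-→d12:-→d13:-→d14:-→d15:-→d16:H1  best=H1
  + 30.208.0.0/12 (H0) depth=12
  + 30.209.199.128/26 (H2) depth=26
  + 0.0.0.0/0 (H2) depth=0
  ? 30.209.1.186  path d0:H2→d1:-→d2:-→d3:-→d4:-→d5:-→d6:-→d7:-→d8:-→d9:-→d10:-→d11:-→d12:H0→d13:-→d14:-→d15:-→d16:H1  best=H1
  ? 43.232.203.141  path d0:H2→d1:-→d2:-  best=H2
  + 30.209.192.0/20 (H0) depth=20
  ? 30.209.207.77  path d0:H2→d1:-→d2:-→d3:-→d4:-→d5:-→d6:-→d7:-→d8:-→d9:-→d10:-→d11:-→d12:H0→d13:-→d14:-→d15:-→d16:H1→d17:-→d18:-→d19:-→d20:H0  best=H0
  del 30.209.192.0/20 (clear depth 20)
  ? 30.209.199.128  path d0:H2→d1:-→d2:-→d3:-→d4:-→d5:-→d6:-→d7:-→d8:-→d9:-→d10:-→d11:-→d12:H0→d13:-→d14:-→d15:-→d16:H1→d17:-→d18:-→d19:-→d20:-→d21:-→d22:-→d23:-→d24:-→d25:-→d26:H2  best=H2
  + 1.79.212.0/25 (H1) depth=25
  del 1.79.212.0/25 (clear depth 25)
  ? 30.209.3.16  path d0:H2→d1:-→d2:-→d3:-→d4:-→d5:-→d6:-→d7:-→d8:-→d9:-→d10:-→d11:-→d12:H0→d13:-→d14:-→d15:-→d16:H1  best=H1
  + 30.209.199.0/24 (H1) depth=24
  del 110.231.74.85/32 (clear depth 32)
  del 30.208.0.0/12 (clear depth 12)
  ? 30.209.5.53  path d0:H2→d1:-→d2:-→d3:-→d4:-→d5:-→d6:-→d7:-→d8:-→d9:-→d10:-→d11:-→d12:-→d13:-→d14:-→d15:-→d16:H1  best=H1
  + 30.209.192.0/20 (H2) depth=20
  ? 30.209.199.180  path d0:H2→d1:-→d2:-→d3:-→d4:-→d5:-→d6:-→d7:-→d8:-→d9:-→d10:-→d11:-→d12:-→d13:-→d14:-→d15:-→d16:H1→d17:-→d18:-→d19:-→d20:H2→d21:-→d22:-→d23:-→d24:H1→d25:-→d26:H2  best=H2

== LOOKUPS ==
["H0","H2","H1","H1","H1","H2","H0","H2","H1","H1","H2"]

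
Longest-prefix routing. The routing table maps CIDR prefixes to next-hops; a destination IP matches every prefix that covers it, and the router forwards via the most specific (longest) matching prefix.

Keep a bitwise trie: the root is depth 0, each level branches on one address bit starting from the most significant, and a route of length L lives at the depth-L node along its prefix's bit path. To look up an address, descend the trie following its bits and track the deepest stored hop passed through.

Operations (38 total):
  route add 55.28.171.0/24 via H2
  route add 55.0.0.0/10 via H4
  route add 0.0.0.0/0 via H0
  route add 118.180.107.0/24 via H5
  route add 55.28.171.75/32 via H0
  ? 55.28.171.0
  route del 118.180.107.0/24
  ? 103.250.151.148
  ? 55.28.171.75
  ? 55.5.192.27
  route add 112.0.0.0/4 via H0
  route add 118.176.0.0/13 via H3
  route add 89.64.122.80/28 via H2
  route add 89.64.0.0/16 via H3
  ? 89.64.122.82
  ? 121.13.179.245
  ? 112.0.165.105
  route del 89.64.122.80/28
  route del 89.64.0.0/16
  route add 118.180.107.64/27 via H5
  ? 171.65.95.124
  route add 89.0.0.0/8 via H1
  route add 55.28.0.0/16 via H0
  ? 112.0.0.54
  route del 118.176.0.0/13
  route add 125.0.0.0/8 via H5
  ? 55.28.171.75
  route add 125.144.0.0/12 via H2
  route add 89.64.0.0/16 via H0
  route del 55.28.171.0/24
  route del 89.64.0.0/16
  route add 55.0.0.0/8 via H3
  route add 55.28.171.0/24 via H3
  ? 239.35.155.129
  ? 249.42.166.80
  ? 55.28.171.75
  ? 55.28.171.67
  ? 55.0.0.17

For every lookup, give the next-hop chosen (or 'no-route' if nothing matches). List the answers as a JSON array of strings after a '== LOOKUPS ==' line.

Process each operation:
  add 55.28.171.0/24 -> H2 at depth 24
  add 55.0.0.0/10 -> H4 at depth 10
  add 0.0.0.0/0 -> H0 at depth 0
  add 118.180.107.0/24 -> H5 at depth 24
  add 55.28.171.75/32 -> H0 at depth 32
  Q 55.28.171.0: descend 0011011100011100101010110 ; hops seen [H0,H4,H2] ; pick H2
  del 118.180.107.0/24 (clear depth 24)
  Q 103.250.151.148: descend 011 ; hops seen [H0] ; pick H0
  Q 55.28.171.75: descend 00110111000111001010101101001011 ; hops seen [H0,H4,H2,H0] ; pick H0
  Q 55.5.192.27: descend 00110111000 ; hops seen [H0,H4] ; pick H4
  add 112.0.0.0/4 -> H0 at depth 4
  add 118.176.0.0/13 -> H3 at depth 13
  add 89.64.122.80/28 -> H2 at depth 28
  add 89.64.0.0/16 -> H3 at depth 16
  Q 89.64.122.82: descend 0101100101000000011110100101 ; hops seen [H0,H3,H2] ; pick H2
  Q 121.13.179.245: descend 0111 ; hops seen [H0,H0] ; pick H0
  Q 112.0.165.105: descend 01110 ; hops seen [H0,H0] ; pick H0
  del 89.64.122.80/28 (clear depth 28)
  del 89.64.0.0/16 (clear depth 16)
  add 118.180.107.64/27 -> H5 at depth 27
  Q 171.65.95.124: descend ε ; hops seen [H0] ; pick H0
  add 89.0.0.0/8 -> H1 at depth 8
  add 55.28.0.0/16 -> H0 at depth 16
  Q 112.0.0.54: descend 01110 ; hops seen [H0,H0] ; pick H0
  del 118.176.0.0/13 (clear depth 13)
  add 125.0.0.0/8 -> H5 at depth 8
  Q 55.28.171.75: descend 00110111000111001010101101001011 ; hops seen [H0,H4,H0,H2,H0] ; pick H0
  add 125.144.0.0/12 -> H2 at depth 12
  add 89.64.0.0/16 -> H0 at depth 16
  del 55.28.171.0/24 (clear depth 24)
  del 89.64.0.0/16 (clear depth 16)
  add 55.0.0.0/8 -> H3 at depth 8
  add 55.28.171.0/24 -> H3 at depth 24
  Q 239.35.155.129: descend ε ; hops seen [H0] ; pick H0
  Q 249.42.166.80: descend ε ; hops seen [H0] ; pick H0
  Q 55.28.171.75: descend 00110111000111001010101101001011 ; hops seen [H0,H3,H4,H0,H3,H0] ; pick H0
  Q 55.28.171.67: descend 0011011100011100101010110100 ; hops seen [H0,H3,H4,H0,H3] ; pick H3
  Q 55.0.0.17: descend 00110111000 ; hops seen [H0,H3,H4] ; pick H4

== LOOKUPS ==
["H2","H0","H0","H4","H2","H0","H0","H0","H0","H0","H0","H0","H0","H3","H4"]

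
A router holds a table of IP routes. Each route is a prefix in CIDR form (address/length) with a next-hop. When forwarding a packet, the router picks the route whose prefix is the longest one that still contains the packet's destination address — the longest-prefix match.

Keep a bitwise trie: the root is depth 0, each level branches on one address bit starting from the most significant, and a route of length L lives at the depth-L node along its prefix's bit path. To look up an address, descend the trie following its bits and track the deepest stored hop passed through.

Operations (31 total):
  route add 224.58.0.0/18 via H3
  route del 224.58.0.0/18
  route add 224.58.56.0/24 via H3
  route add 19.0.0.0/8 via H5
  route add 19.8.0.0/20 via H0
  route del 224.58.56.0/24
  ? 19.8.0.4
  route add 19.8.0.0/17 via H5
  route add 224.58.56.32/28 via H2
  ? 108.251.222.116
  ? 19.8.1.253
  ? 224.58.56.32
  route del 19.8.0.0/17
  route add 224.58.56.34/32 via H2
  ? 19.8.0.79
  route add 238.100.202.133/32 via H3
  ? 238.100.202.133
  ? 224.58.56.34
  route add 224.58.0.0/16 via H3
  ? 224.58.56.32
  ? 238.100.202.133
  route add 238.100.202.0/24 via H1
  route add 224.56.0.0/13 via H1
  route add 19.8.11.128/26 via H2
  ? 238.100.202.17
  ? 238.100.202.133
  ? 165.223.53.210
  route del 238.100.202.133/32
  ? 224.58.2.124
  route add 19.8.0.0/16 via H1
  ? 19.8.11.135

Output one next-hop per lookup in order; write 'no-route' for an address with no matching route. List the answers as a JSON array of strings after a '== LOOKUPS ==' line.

Process each operation:
  + 224.58.0.0/18 (H3) depth=18
  - 224.58.0.0/18 clear@18
  + 224.58.56.0/24 (H3) depth=24
  + 19.0.0.0/8 (H5) depth=8
  + 19.8.0.0/20 (H0) depth=20
  - 224.58.56.0/24 clear@24
  ? 19.8.0.4  path d0:-→d1:-→d2:-→d3:-→d4:-→d5:-→d6:-→d7:-→d8:H5→d9:-→d10:-→d11:-→d12:-→d13:-→d14:-→d15:-→d16:-→d17:-→d18:-→d19:-→d20:H0  best=H0
  + 19.8.0.0/17 (H5) depth=17
  + 224.58.56.32/28 (H2) depth=28
  ? 108.251.222.116  path d0:-→d1:-  best=no-route
  ? 19.8.1.253  path d0:-→d1:-→d2:-→d3:-→d4:-→d5:-→d6:-→d7:-→d8:H5→d9:-→d10:-→d11:-→d12:-→d13:-→d14:-→d15:-→d16:-→d17:H5→d18:-→d19:-→d20:H0  best=H0
  ? 224.58.56.32  path d0:-→d1:-→d2:-→d3:-→d4:-→d5:-→d6:-→d7:-→d8:-→d9:-→d10:-→d11:-→d12:-→d13:-→d14:-→d15:-→d16:-→d17:-→d18:-→d19:-→d20:-→d21:-→d22:-→d23:-→d24:-→d25:-→d26:-→d27:-→d28:H2  best=H2
  - 19.8.0.0/17 clear@17
  + 224.58.56.34/32 (H2) depth=32
  ? 19.8.0.79  path d0:-→d1:-→d2:-→d3:-→d4:-→d5:-→d6:-→d7:-→d8:H5→d9:-→d10:-→d11:-→d12:-→d13:-→d14:-→d15:-→d16:-→d17:-→d18:-→d19:-→d20:H0  best=H0
  + 238.100.202.133/32 (H3) depth=32
  ? 238.100.202.133  path d0:-→d1:-→d2:-→d3:-→d4:-→d5:-→d6:-→d7:-→d8:-→d9:-→d10:-→d11:-→d12:-→d13:-→d14:-→d15:-→d16:-→d17:-→d18:-→d19:-→d20:-→d21:-→d22:-→d23:-→d24:-→d25:-→d26:-→d27:-→d28:-→d29:-→d30:-→d31:-→d32:H3  best=H3
  ? 224.58.56.34  path d0:-→d1:-→d2:-→d3:-→d4:-→d5:-→d6:-→d7:-→d8:-→d9:-→d10:-→d11:-→d12:-→d13:-→d14:-→d15:-→d16:-→d17:-→d18:-→d19:-→d20:-→d21:-→d22:-→d23:-→d24:-→d25:-→d26:-→d27:-→d28:H2→d29:-→d30:-→d31:-→d32:H2  best=H2
  + 224.58.0.0/16 (H3) depth=16
  ? 224.58.56.32  path d0:-→d1:-→d2:-→d3:-→d4:-→d5:-→d6:-→d7:-→d8:-→d9:-→d10:-→d11:-→d12:-→d13:-→d14:-→d15:-→d16:H3→d17:-→d18:-→d19:-→d20:-→d21:-→d22:-→d23:-→d24:-→d25:-→d26:-→d27:-→d28:H2→d29:-→d30:-  best=H2
  ? 238.100.202.133  path d0:-→d1:-→d2:-→d3:-→d4:-→d5:-→d6:-→d7:-→d8:-→d9:-→d10:-→d11:-→d12:-→d13:-→d14:-→d15:-→d16:-→d17:-→d18:-→d19:-→d20:-→d21:-→d22:-→d23:-→d24:-→d25:-→d26:-→d27:-→d28:-→d29:-→d30:-→d31:-→d32:H3  best=H3
  + 238.100.202.0/24 (H1) depth=24
  + 224.56.0.0/13 (H1) depth=13
  + 19.8.11.128/26 (H2) depth=26
  ? 238.100.202.17  path d0:-→d1:-→d2:-→d3:-→d4:-→d5:-→d6:-→d7:-→d8:-→d9:-→d10:-→d11:-→d12:-→d13:-→d14:-→d15:-→d16:-→d17:-→d18:-→d19:-→d20:-→d21:-→d22:-→d23:-→d24:H1  best=H1
  ? 238.100.202.133  path d0:-→d1:-→d2:-→d3:-→d4:-→d5:-→d6:-→d7:-→d8:-→d9:-→d10:-→d11:-→d12:-→d13:-→d14:-→d15:-→d16:-→d17:-→d18:-→d19:-→d20:-→d21:-→d22:-→d23:-→d24:H1→d25:-→d26:-→d27:-→d28:-→d29:-→d30:-→d31:-→d32:H3  best=H3
  ? 165.223.53.210  path d0:-→d1:-  best=no-route
  - 238.100.202.133/32 clear@32
  ? 224.58.2.124  path d0:-→d1:-→d2:-→d3:-→d4:-→d5:-→d6:-→d7:-→d8:-→d9:-→d10:-→d11:-→d12:-→d13:H1→d14:-→d15:-→d16:H3→d17:-→d18:-  best=H3
  + 19.8.0.0/16 (H1) depth=16
  ? 19.8.11.135  path d0:-→d1:-→d2:-→d3:-→d4:-→d5:-→d6:-→d7:-→d8:H5→d9:-→d10:-→d11:-→d12:-→d13:-→d14:-→d15:-→d16:H1→d17:-→d18:-→d19:-→d20:H0→d21:-→d22:-→d23:-→d24:-→d25:-→d26:H2  best=H2

== LOOKUPS ==
["H0","no-route","H0","H2","H0","H3","H2","H2","H3","H1","H3","no-route","H3","H2"]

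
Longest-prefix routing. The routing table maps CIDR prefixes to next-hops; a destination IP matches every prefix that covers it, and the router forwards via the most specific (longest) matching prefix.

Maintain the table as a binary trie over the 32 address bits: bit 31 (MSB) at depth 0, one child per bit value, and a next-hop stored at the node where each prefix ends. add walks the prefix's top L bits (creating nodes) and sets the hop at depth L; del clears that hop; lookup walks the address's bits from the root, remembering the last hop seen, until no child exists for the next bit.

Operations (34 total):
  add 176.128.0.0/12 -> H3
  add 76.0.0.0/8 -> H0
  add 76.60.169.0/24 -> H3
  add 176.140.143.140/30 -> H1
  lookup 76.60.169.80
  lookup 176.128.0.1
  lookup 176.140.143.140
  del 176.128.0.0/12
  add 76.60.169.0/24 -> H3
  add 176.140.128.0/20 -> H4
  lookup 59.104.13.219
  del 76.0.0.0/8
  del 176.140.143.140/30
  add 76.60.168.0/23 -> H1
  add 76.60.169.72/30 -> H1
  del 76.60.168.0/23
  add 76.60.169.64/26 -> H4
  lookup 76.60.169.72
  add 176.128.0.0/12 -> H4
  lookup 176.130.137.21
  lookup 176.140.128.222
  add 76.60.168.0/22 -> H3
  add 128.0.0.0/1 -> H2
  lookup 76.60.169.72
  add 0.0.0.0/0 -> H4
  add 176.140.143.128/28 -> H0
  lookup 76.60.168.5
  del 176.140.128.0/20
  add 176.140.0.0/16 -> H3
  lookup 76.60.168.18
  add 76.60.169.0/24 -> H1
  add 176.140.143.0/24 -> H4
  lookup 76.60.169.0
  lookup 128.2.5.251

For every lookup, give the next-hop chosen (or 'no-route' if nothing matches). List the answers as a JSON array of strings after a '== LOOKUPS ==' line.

Trace:
  + 176.128.0.0/12 (H3) depth=12
  + 76.0.0.0/8 (H0) depth=8
  + 76.60.169.0/24 (H3) depth=24
  + 176.140.143.140/30 (H1) depth=30
  lookup 76.60.169.80: bits 010011000011110010101001 walk d0:-→d1:-→d2:-→d3:-→d4:-→d5:-→d6:-→d7:-→d8:H0→d9:-→d10:-→d11:-→d12:-→d13:-→d14:-→d15:-→d16:-→d17:-→d18:-→d19:-→d20:-→d21:-→d22:-→d23:-→d24:H3 -> H3
  lookup 176.128.0.1: bits 101100001000 walk d0:-→d1:-→d2:-→d3:-→d4:-→d5:-→d6:-→d7:-→d8:-→d9:-→d10:-→d11:-→d12:H3 -> H3
  lookup 176.140.143.140: bits 101100001000110010001111100011 walk d0:-→d1:-→d2:-→d3:-→d4:-→d5:-→d6:-→d7:-→d8:-→d9:-→d10:-→d11:-→d12:H3→d13:-→d14:-→d15:-→d16:-→d17:-→d18:-→d19:-→d20:-→d21:-→d22:-→d23:-→d24:-→d25:-→d26:-→d27:-→d28:-→d29:-→d30:H1 -> H1
  - 176.128.0.0/12 clear@12
  + 76.60.169.0/24 (H3) depth=24
  + 176.140.128.0/20 (H4) depth=20
  lookup 59.104.13.219: bits 0 walk d0:-→d1:- -> no-route
  - 76.0.0.0/8 clear@8
  - 176.140.143.140/30 clear@30
  + 76.60.168.0/23 (H1) depth=23
  + 76.60.169.72/30 (H1) depth=30
  - 76.60.168.0/23 clear@23
  + 76.60.169.64/26 (H4) depth=26
  lookup 76.60.169.72: bits 010011000011110010101001010010 walk d0:-→d1:-→d2:-→d3:-→d4:-→d5:-→d6:-→d7:-→d8:-→d9:-→d10:-→d11:-→d12:-→d13:-→d14:-→d15:-→d16:-→d17:-→d18:-→d19:-→d20:-→d21:-→d22:-→d23:-→d24:H3→d25:-→d26:H4→d27:-→d28:-→d29:-→d30:H1 -> H1
  + 176.128.0.0/12 (H4) depth=12
  lookup 176.130.137.21: bits 101100001000 walk d0:-→d1:-→d2:-→d3:-→d4:-→d5:-→d6:-→d7:-→d8:-→d9:-→d10:-→d11:-→d12:H4 -> H4
  lookup 176.140.128.222: bits 10110000100011001000 walk d0:-→d1:-→d2:-→d3:-→d4:-→d5:-→d6:-→d7:-→d8:-→d9:-→d10:-→d11:-→d12:H4→d13:-→d14:-→d15:-→d16:-→d17:-→d18:-→d19:-→d20:H4 -> H4
  + 76.60.168.0/22 (H3) depth=22
  + 128.0.0.0/1 (H2) depth=1
  lookup 76.60.169.72: bits 010011000011110010101001010010 walk d0:-→d1:-→d2:-→d3:-→d4:-→d5:-→d6:-→d7:-→d8:-→d9:-→d10:-→d11:-→d12:-→d13:-→d14:-→d15:-→d16:-→d17:-→d18:-→d19:-→d20:-→d21:-→d22:H3→d23:-→d24:H3→d25:-→d26:H4→d27:-→d28:-→d29:-→d30:H1 -> H1
  + 0.0.0.0/0 (H4) depth=0
  + 176.140.143.128/28 (H0) depth=28
  lookup 76.60.168.5: bits 01001100001111001010100 walk d0:H4→d1:-→d2:-→d3:-→d4:-→d5:-→d6:-→d7:-→d8:-→d9:-→d10:-→d11:-→d12:-→d13:-→d14:-→d15:-→d16:-→d17:-→d18:-→d19:-→d20:-→d21:-→d22:H3→d23:- -> H3
  - 176.140.128.0/20 clear@20
  + 176.140.0.0/16 (H3) depth=16
  lookup 76.60.168.18: bits 01001100001111001010100 walk d0:H4→d1:-→d2:-→d3:-→d4:-→d5:-→d6:-→d7:-→d8:-→d9:-→d10:-→d11:-→d12:-→d13:-→d14:-→d15:-→d16:-→d17:-→d18:-→d19:-→d20:-→d21:-→d22:H3→d23:- -> H3
  + 76.60.169.0/24 (H1) depth=24
  + 176.140.143.0/24 (H4) depth=24
  lookup 76.60.169.0: bits 0100110000111100101010010 walk d0:H4→d1:-→d2:-→d3:-→d4:-→d5:-→d6:-→d7:-→d8:-→d9:-→d10:-→d11:-→d12:-→d13:-→d14:-→d15:-→d16:-→d17:-→d18:-→d19:-→d20:-→d21:-→d22:H3→d23:-→d24:H1→d25:- -> H1
  lookup 128.2.5.251: bits 10 walk d0:H4→d1:H2→d2:- -> H2

== LOOKUPS ==
["H3","H3","H1","no-route","H1","H4","H4","H1","H3","H3","H1","H2"]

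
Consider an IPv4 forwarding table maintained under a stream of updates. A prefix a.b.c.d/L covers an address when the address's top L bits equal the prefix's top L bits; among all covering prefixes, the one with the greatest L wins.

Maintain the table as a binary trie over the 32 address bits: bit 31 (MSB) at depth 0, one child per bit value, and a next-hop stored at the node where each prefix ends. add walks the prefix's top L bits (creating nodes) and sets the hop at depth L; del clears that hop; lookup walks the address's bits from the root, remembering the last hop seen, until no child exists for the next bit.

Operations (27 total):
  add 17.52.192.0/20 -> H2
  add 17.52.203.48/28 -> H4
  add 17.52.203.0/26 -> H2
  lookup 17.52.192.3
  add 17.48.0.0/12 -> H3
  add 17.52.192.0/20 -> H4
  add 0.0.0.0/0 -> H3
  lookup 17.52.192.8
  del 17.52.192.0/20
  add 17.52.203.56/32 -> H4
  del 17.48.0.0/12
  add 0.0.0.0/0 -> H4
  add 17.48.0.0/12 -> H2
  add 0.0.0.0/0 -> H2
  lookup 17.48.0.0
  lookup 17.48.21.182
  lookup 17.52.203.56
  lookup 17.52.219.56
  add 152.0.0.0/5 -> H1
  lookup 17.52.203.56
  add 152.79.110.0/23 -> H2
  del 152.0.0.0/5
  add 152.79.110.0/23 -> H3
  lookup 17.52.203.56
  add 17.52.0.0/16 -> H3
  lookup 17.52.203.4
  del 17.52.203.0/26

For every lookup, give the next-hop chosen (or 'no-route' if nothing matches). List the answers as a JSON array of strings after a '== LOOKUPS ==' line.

Process each operation:
  add 17.52.192.0/20 -> H2 at depth 20
  add 17.52.203.48/28 -> H4 at depth 28
  add 17.52.203.0/26 -> H2 at depth 26
  lookup 17.52.192.3: bits 00010001001101001100 walk d0:-→d1:-→d2:-→d3:-→d4:-→d5:-→d6:-→d7:-→d8:-→d9:-→d10:-→d11:-→d12:-→d13:-→d14:-→d15:-→d16:-→d17:-→d18:-→d19:-→d20:H2 -> H2
  add 17.48.0.0/12 -> H3 at depth 12
  add 17.52.192.0/20 -> H4 at depth 20
  add 0.0.0.0/0 -> H3 at depth 0
  lookup 17.52.192.8: bits 00010001001101001100 walk d0:H3→d1:-→d2:-→d3:-→d4:-→d5:-→d6:-→d7:-→d8:-→d9:-→d10:-→d11:-→d12:H3→d13:-→d14:-→d15:-→d16:-→d17:-→d18:-→d19:-→d20:H4 -> H4
  - 17.52.192.0/20 clear@20
  add 17.52.203.56/32 -> H4 at depth 32
  - 17.48.0.0/12 clear@12
  add 0.0.0.0/0 -> H4 at depth 0
  add 17.48.0.0/12 -> H2 at depth 12
  add 0.0.0.0/0 -> H2 at depth 0
  lookup 17.48.0.0: bits 0001000100110 walk d0:H2→d1:-→d2:-→d3:-→d4:-→d5:-→d6:-→d7:-→d8:-→d9:-→d10:-→d11:-→d12:H2→d13:- -> H2
  lookup 17.48.21.182: bits 0001000100110 walk d0:H2→d1:-→d2:-→d3:-→d4:-→d5:-→d6:-→d7:-→d8:-→d9:-→d10:-→d11:-→d12:H2→d13:- -> H2
  lookup 17.52.203.56: bits 00010001001101001100101100111000 walk d0:H2→d1:-→d2:-→d3:-→d4:-→d5:-→d6:-→d7:-→d8:-→d9:-→d10:-→d11:-→d12:H2→d13:-→d14:-→d15:-→d16:-→d17:-→d18:-→d19:-→d20:-→d21:-→d22:-→d23:-→d24:-→d25:-→d26:H2→d27:-→d28:H4→d29:-→d30:-→d31:-→d32:H4 -> H4
  lookup 17.52.219.56: bits 0001000100110100110 walk d0:H2→d1:-→d2:-→d3:-→d4:-→d5:-→d6:-→d7:-→d8:-→d9:-→d10:-→d11:-→d12:H2→d13:-→d14:-→d15:-→d16:-→d17:-→d18:-→d19:- -> H2
  add 152.0.0.0/5 -> H1 at depth 5
  lookup 17.52.203.56: bits 00010001001101001100101100111000 walk d0:H2→d1:-→d2:-→d3:-→d4:-→d5:-→d6:-→d7:-→d8:-→d9:-→d10:-→d11:-→d12:H2→d13:-→d14:-→d15:-→d16:-→d17:-→d18:-→d19:-→d20:-→d21:-→d22:-→d23:-→d24:-→d25:-→d26:H2→d27:-→d28:H4→d29:-→d30:-→d31:-→d32:H4 -> H4
  add 152.79.110.0/23 -> H2 at depth 23
  - 152.0.0.0/5 clear@5
  add 152.79.110.0/23 -> H3 at depth 23
  lookup 17.52.203.56: bits 00010001001101001100101100111000 walk d0:H2→d1:-→d2:-→d3:-→d4:-→d5:-→d6:-→d7:-→d8:-→d9:-→d10:-→d11:-→d12:H2→d13:-→d14:-→d15:-→d16:-→d17:-→d18:-→d19:-→d20:-→d21:-→d22:-→d23:-→d24:-→d25:-→d26:H2→d27:-→d28:H4→d29:-→d30:-→d31:-→d32:H4 -> H4
  add 17.52.0.0/16 -> H3 at depth 16
  lookup 17.52.203.4: bits 00010001001101001100101100 walk d0:H2→d1:-→d2:-→d3:-→d4:-→d5:-→d6:-→d7:-→d8:-→d9:-→d10:-→d11:-→d12:H2→d13:-→d14:-→d15:-→d16:H3→d17:-→d18:-→d19:-→d20:-→d21:-→d22:-→d23:-→d24:-→d25:-→d26:H2 -> H2
  - 17.52.203.0/26 clear@26

== LOOKUPS ==
["H2","H4","H2","H2","H4","H2","H4","H4","H2"]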